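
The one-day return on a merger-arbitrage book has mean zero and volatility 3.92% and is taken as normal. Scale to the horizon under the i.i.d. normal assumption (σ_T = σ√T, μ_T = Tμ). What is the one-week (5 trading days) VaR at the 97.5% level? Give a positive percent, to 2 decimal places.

17.18%

At 97.5%, z = 1.960.
σ_{5d} = 3.92% × √5 = 8.765%.
VaR = 1.960 × 8.765% = 17.179%.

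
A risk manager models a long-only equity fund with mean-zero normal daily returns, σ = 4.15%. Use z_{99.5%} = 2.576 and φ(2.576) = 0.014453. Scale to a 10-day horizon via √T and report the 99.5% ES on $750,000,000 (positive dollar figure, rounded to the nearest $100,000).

$284,500,000

σ_{10d} = 4.15% × √10 = 13.123%.
ES multiplier = φ(z)/(1−α) = 0.014453/0.005 = 2.891.
ES = 13.123% × 2.891 = 37.939%; on $750,000,000: $284,542,500.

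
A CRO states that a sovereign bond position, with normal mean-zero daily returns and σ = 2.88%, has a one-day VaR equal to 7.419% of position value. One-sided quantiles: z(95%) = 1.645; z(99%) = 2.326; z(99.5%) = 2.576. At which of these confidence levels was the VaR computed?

Implied z = VaR/σ = 7.419 / 2.88 = 2.576.
This matches z(99.5%) = 2.576.

99.5%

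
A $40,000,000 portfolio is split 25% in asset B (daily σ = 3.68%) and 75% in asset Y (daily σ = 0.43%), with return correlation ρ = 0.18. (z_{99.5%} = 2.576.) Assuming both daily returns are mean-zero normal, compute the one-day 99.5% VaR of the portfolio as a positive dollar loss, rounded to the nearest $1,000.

σ_p² = 0.25²·3.68² + 0.75²·0.43² + 2·0.18·0.25·0.75·3.68·0.43 = 1.0572 (%²).
σ_p = √1.0572 = 1.028%.
VaR = 2.576 × 1.028% = 2.648%; on $40,000,000 that is $1,059,200.

$1,059,000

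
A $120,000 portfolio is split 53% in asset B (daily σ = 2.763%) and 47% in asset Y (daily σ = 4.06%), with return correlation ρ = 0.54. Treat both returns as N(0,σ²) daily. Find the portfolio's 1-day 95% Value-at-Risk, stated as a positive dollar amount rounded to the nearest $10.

σ_p² = 0.53²·2.763² + 0.47²·4.06² + 2·0.54·0.53·0.47·2.763·4.06 = 8.8036 (%²).
σ_p = √8.8036 = 2.967%.
At 95%, z = 1.645.
VaR = 1.645 × 2.967% = 4.881%; on $120,000 that is $5,857.

$5,860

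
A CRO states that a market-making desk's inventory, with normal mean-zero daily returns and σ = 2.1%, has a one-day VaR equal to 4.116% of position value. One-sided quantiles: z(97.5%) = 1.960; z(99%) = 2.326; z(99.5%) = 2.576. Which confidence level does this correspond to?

97.5%

Implied z = VaR/σ = 4.116 / 2.1 = 1.960.
This matches z(97.5%) = 1.960.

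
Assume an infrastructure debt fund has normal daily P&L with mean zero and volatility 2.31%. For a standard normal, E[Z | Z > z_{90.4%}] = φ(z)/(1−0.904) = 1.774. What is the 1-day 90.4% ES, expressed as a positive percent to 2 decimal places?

4.10%

ES = 2.31% × 1.774 = 4.098%.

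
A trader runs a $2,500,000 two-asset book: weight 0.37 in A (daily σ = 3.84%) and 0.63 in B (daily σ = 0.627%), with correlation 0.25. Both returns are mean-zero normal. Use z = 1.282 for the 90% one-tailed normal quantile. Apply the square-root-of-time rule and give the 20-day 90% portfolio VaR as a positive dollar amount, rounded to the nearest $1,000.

σ_p = √(0.37²·3.84² + 0.63²·0.627² + 2·0.25·0.37·0.63·3.84·0.627) = 1.567%.
σ_{20d} = 1.567% × √20 = 7.008%.
VaR = 1.282 × 7.008% = 8.984%; on $2,500,000 that is $224,600.

$225,000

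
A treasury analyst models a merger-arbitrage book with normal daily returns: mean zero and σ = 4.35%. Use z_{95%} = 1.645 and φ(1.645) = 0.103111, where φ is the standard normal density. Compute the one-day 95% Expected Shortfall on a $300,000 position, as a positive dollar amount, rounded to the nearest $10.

Tail multiplier: φ(z)/(1−α) = 0.103111 / 0.05 = 2.062.
ES = 4.35% × 2.062 = 8.970%.
On $300,000: 0.08970 × $300,000 = $26,910.

$26,910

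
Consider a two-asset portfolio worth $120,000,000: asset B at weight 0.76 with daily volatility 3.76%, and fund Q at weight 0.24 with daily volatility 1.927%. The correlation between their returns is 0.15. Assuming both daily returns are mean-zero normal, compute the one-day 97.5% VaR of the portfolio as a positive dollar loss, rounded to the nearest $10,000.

$6,970,000

σ_p² = 0.76²·3.76² + 0.24²·1.927² + 2·0.15·0.76·0.24·3.76·1.927 = 8.7762 (%²).
σ_p = √8.7762 = 2.962%.
At 97.5%, z = 1.960.
VaR = 1.960 × 2.962% = 5.806%; on $120,000,000 that is $6,967,200.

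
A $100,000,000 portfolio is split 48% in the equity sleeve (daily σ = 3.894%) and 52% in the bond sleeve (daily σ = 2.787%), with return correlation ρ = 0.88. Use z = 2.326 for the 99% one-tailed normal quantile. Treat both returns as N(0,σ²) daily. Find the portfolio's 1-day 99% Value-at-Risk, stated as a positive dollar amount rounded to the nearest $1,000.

σ_p² = 0.48²·3.894² + 0.52²·2.787² + 2·0.88·0.48·0.52·3.894·2.787 = 10.3614 (%²).
σ_p = √10.3614 = 3.219%.
VaR = 2.326 × 3.219% = 7.487%; on $100,000,000 that is $7,487,000.

$7,487,000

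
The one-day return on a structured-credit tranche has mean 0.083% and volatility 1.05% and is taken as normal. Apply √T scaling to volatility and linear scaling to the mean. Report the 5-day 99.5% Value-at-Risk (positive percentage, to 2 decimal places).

At 99.5%, z = 2.576.
σ_{5d} = 1.05% × √5 = 2.348%; μ_{5d} = 5 × 0.083% = 0.415%.
VaR = −(0.415%) + 2.576 × 2.348% = 5.633%.

5.63%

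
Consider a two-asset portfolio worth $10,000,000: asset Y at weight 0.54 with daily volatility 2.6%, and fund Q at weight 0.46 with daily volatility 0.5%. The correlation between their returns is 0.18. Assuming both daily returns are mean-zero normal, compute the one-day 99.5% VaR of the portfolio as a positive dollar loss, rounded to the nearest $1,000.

σ_p² = 0.54²·2.6² + 0.46²·0.5² + 2·0.18·0.54·0.46·2.6·0.5 = 2.1404 (%²).
σ_p = √2.1404 = 1.463%.
At 99.5%, z = 2.576.
VaR = 2.576 × 1.463% = 3.769%; on $10,000,000 that is $376,900.

$377,000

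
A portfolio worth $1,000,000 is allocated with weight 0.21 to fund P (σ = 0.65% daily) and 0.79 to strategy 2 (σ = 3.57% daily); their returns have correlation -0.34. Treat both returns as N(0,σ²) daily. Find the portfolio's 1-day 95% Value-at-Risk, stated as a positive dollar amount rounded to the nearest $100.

$45,700

σ_p² = 0.21²·0.65² + 0.79²·3.57² + 2·-0.34·0.21·0.79·0.65·3.57 = 7.7109 (%²).
σ_p = √7.7109 = 2.777%.
At 95%, z = 1.645.
VaR = 1.645 × 2.777% = 4.568%; on $1,000,000 that is $45,680.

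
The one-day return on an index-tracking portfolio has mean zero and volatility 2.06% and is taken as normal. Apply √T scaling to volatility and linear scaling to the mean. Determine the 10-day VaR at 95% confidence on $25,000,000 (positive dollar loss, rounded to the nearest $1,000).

$2,679,000

At 95%, z = 1.645.
σ_{10d} = 2.06% × √10 = 6.514%.
VaR = 1.645 × 6.514% = 10.716%.
On $25,000,000: 0.10716 × $25,000,000 = $2,679,000.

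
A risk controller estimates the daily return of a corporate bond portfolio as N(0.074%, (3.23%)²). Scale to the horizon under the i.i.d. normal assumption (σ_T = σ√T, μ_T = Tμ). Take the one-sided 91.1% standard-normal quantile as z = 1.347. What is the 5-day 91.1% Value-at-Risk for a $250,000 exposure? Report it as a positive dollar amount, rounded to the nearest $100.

σ_{5d} = 3.23% × √5 = 7.222%; μ_{5d} = 5 × 0.074% = 0.370%.
VaR = −(0.370%) + 1.347 × 7.222% = 9.358%.
On $250,000: 0.09358 × $250,000 = $23,395.

$23,400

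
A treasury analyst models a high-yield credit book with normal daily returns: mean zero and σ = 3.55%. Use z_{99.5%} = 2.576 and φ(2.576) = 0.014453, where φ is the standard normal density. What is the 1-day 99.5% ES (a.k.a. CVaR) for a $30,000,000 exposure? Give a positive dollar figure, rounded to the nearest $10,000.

Tail multiplier: φ(z)/(1−α) = 0.014453 / 0.005 = 2.891.
ES = 3.55% × 2.891 = 10.263%.
On $30,000,000: 0.10263 × $30,000,000 = $3,078,900.

$3,080,000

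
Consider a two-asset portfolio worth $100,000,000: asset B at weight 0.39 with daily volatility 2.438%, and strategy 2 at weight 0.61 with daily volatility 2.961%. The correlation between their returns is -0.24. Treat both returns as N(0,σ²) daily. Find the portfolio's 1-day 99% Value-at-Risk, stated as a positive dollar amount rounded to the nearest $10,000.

σ_p² = 0.39²·2.438² + 0.61²·2.961² + 2·-0.24·0.39·0.61·2.438·2.961 = 3.3421 (%²).
σ_p = √3.3421 = 1.828%.
At 99%, z = 2.326.
VaR = 2.326 × 1.828% = 4.252%; on $100,000,000 that is $4,252,000.

$4,250,000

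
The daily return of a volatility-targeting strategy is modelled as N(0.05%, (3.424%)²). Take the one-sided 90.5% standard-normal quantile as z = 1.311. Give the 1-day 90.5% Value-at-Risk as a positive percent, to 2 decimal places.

4.44%

VaR = −μ + z·σ = −(0.05%) + 1.311 × 3.424% = 4.439%.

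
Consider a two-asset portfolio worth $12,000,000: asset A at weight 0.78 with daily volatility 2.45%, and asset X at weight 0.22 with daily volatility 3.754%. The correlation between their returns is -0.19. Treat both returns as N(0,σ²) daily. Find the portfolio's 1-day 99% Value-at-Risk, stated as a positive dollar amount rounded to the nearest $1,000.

σ_p² = 0.78²·2.45² + 0.22²·3.754² + 2·-0.19·0.78·0.22·2.45·3.754 = 3.7343 (%²).
σ_p = √3.7343 = 1.932%.
At 99%, z = 2.326.
VaR = 2.326 × 1.932% = 4.494%; on $12,000,000 that is $539,280.

$539,000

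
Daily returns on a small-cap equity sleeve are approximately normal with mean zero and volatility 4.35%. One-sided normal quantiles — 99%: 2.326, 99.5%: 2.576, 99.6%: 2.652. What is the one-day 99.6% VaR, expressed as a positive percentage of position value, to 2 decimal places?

VaR = z·σ = 2.652 × 4.35% = 11.536%.

11.54%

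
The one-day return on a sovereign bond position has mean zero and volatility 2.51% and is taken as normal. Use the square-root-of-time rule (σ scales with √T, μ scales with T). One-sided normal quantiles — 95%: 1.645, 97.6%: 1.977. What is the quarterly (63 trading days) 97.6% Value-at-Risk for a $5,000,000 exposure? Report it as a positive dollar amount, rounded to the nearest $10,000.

σ_{63d} = 2.51% × √63 = 19.923%.
VaR = 1.977 × 19.923% = 39.388%.
On $5,000,000: 0.39388 × $5,000,000 = $1,969,400.

$1,970,000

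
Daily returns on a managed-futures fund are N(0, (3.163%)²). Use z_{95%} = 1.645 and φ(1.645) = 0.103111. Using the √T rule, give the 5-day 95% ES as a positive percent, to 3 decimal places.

σ_{5d} = 3.163% × √5 = 7.073%.
ES multiplier = φ(z)/(1−α) = 0.103111/0.05 = 2.062.
ES = 7.073% × 2.062 = 14.585%.

14.585%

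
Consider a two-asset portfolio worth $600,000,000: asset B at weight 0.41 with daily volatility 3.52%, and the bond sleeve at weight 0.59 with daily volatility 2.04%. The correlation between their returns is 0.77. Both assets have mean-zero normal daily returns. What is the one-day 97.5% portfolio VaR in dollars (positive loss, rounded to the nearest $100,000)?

σ_p² = 0.41²·3.52² + 0.59²·2.04² + 2·0.77·0.41·0.59·3.52·2.04 = 6.2065 (%²).
σ_p = √6.2065 = 2.491%.
At 97.5%, z = 1.960.
VaR = 1.960 × 2.491% = 4.882%; on $600,000,000 that is $29,292,000.

$29,300,000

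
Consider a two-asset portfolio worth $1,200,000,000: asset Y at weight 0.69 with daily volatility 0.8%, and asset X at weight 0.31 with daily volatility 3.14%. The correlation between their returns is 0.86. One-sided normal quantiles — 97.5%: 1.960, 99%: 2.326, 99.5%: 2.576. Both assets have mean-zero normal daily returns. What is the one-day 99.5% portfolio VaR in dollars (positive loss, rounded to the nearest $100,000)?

σ_p² = 0.69²·0.8² + 0.31²·3.14² + 2·0.86·0.69·0.31·0.8·3.14 = 2.1764 (%²).
σ_p = √2.1764 = 1.475%.
VaR = 2.576 × 1.475% = 3.800%; on $1,200,000,000 that is $45,600,000.

$45,600,000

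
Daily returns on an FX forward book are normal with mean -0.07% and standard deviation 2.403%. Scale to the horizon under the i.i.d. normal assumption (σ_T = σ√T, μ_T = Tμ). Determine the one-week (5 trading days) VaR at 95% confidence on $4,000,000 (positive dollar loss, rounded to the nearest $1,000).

At 95%, z = 1.645.
σ_{5d} = 2.403% × √5 = 5.373%; μ_{5d} = 5 × -0.07% = -0.350%.
VaR = −(-0.350%) + 1.645 × 5.373% = 9.189%.
On $4,000,000: 0.09189 × $4,000,000 = $367,560.

$368,000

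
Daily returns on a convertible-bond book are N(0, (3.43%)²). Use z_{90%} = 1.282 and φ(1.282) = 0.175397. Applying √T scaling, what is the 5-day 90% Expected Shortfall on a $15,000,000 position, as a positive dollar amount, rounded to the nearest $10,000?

$2,020,000

σ_{5d} = 3.43% × √5 = 7.670%.
ES multiplier = φ(z)/(1−α) = 0.175397/0.1 = 1.754.
ES = 7.670% × 1.754 = 13.453%; on $15,000,000: $2,017,950.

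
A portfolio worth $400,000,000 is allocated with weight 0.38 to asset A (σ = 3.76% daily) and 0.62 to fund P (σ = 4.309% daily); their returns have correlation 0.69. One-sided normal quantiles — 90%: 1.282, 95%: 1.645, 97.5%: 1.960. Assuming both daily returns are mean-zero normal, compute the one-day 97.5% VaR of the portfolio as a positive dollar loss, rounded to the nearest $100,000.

$29,800,000

σ_p² = 0.38²·3.76² + 0.62²·4.309² + 2·0.69·0.38·0.62·3.76·4.309 = 14.4465 (%²).
σ_p = √14.4465 = 3.801%.
VaR = 1.960 × 3.801% = 7.450%; on $400,000,000 that is $29,800,000.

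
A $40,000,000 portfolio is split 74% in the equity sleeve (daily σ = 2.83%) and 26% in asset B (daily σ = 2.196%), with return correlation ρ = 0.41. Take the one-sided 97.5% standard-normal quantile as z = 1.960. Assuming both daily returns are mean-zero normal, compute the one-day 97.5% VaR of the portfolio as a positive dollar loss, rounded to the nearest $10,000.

σ_p² = 0.74²·2.83² + 0.26²·2.196² + 2·0.41·0.74·0.26·2.83·2.196 = 5.6921 (%²).
σ_p = √5.6921 = 2.386%.
VaR = 1.960 × 2.386% = 4.677%; on $40,000,000 that is $1,870,800.

$1,870,000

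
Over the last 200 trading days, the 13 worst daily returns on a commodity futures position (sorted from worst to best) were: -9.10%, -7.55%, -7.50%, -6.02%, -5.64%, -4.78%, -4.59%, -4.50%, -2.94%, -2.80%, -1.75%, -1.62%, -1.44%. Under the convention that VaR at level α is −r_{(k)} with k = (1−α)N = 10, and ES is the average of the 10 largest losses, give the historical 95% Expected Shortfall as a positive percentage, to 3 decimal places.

The 10 worst returns sum to -55.42%.
ES = −(-55.42%) / 10 = 5.542%.

5.542%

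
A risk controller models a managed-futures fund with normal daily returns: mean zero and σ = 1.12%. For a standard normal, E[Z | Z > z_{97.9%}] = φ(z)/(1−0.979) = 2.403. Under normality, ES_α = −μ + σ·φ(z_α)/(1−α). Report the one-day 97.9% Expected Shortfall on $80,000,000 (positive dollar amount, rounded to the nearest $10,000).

$2,150,000

ES = 1.12% × 2.403 = 2.691%.
On $80,000,000: 0.02691 × $80,000,000 = $2,152,800.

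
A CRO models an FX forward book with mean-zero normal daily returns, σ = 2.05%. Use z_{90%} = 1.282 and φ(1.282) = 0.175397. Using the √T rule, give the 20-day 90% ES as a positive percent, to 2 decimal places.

16.08%

σ_{20d} = 2.05% × √20 = 9.168%.
ES multiplier = φ(z)/(1−α) = 0.175397/0.1 = 1.754.
ES = 9.168% × 1.754 = 16.081%.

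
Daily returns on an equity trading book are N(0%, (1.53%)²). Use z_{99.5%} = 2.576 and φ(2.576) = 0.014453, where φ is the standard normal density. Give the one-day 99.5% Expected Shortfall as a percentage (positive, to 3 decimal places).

Tail multiplier: φ(z)/(1−α) = 0.014453 / 0.005 = 2.891.
ES = 1.53% × 2.891 = 4.423%.

4.423%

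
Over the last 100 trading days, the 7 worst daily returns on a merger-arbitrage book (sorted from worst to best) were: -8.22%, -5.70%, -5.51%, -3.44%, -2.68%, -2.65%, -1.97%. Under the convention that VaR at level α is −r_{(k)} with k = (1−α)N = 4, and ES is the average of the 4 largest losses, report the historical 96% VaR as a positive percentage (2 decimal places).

3.44%

k = 4; the 4th lowest return is -3.44%, so VaR = 3.44%.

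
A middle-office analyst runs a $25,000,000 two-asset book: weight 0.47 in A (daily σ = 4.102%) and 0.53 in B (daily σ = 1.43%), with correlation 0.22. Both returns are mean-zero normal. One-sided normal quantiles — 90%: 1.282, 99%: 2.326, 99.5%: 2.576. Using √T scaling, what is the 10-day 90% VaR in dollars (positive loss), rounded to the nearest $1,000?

σ_p = √(0.47²·4.102² + 0.53²·1.43² + 2·0.22·0.47·0.53·4.102·1.43) = 2.221%.
σ_{10d} = 2.221% × √10 = 7.023%.
VaR = 1.282 × 7.023% = 9.003%; on $25,000,000 that is $2,250,750.

$2,251,000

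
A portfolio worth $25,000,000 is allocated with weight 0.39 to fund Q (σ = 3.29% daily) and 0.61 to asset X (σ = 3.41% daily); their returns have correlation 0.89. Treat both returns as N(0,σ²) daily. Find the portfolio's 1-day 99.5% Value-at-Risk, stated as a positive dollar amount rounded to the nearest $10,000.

σ_p² = 0.39²·3.29² + 0.61²·3.41² + 2·0.89·0.39·0.61·3.29·3.41 = 10.7239 (%²).
σ_p = √10.7239 = 3.275%.
At 99.5%, z = 2.576.
VaR = 2.576 × 3.275% = 8.436%; on $25,000,000 that is $2,109,000.

$2,110,000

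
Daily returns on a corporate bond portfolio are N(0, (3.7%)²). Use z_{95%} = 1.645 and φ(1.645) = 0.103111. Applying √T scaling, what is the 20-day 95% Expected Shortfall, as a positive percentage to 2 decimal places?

σ_{20d} = 3.7% × √20 = 16.547%.
ES multiplier = φ(z)/(1−α) = 0.103111/0.05 = 2.062.
ES = 16.547% × 2.062 = 34.120%.

34.12%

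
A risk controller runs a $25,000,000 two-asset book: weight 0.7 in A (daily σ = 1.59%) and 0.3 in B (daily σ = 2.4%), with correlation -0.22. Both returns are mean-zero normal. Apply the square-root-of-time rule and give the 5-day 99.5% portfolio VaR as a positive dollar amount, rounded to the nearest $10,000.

$1,710,000

σ_p = √(0.7²·1.59² + 0.3²·2.4² + 2·-0.22·0.7·0.3·1.59·2.4) = 1.185%.
σ_{5d} = 1.185% × √5 = 2.650%.
z(99.5%) = 2.576.
VaR = 2.576 × 2.650% = 6.826%; on $25,000,000 that is $1,706,500.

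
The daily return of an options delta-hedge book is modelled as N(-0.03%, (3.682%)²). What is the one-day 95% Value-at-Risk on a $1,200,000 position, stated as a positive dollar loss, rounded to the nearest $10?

At 95% one-sided, z = 1.645.
VaR = −μ + z·σ = −(-0.03%) + 1.645 × 3.682% = 6.087%.
On $1,200,000: 0.06087 × $1,200,000 = $73,044.

$73,040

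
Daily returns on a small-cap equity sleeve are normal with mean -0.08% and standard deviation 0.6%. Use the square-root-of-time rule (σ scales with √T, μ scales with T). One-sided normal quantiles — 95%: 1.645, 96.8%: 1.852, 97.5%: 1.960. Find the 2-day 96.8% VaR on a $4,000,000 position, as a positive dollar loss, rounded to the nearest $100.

$69,300

σ_{2d} = 0.6% × √2 = 0.849%; μ_{2d} = 2 × -0.08% = -0.160%.
VaR = −(-0.160%) + 1.852 × 0.849% = 1.732%.
On $4,000,000: 0.01732 × $4,000,000 = $69,280.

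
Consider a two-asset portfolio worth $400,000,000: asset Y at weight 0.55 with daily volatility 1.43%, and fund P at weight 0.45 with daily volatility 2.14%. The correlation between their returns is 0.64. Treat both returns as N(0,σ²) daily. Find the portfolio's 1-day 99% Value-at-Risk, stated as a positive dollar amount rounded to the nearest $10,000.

σ_p² = 0.55²·1.43² + 0.45²·2.14² + 2·0.64·0.55·0.45·1.43·2.14 = 2.5154 (%²).
σ_p = √2.5154 = 1.586%.
At 99%, z = 2.326.
VaR = 2.326 × 1.586% = 3.689%; on $400,000,000 that is $14,756,000.

$14,760,000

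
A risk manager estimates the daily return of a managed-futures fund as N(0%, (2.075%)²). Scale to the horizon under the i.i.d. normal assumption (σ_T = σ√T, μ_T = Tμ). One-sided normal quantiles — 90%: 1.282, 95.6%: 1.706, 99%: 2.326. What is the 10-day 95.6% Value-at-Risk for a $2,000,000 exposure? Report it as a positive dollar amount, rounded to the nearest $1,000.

$224,000

σ_{10d} = 2.075% × √10 = 6.562%.
VaR = 1.706 × 6.562% = 11.195%.
On $2,000,000: 0.11195 × $2,000,000 = $223,900.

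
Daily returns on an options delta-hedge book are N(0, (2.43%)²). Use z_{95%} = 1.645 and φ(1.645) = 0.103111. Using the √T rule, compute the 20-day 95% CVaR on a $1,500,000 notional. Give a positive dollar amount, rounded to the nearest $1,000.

$336,000

σ_{20d} = 2.43% × √20 = 10.867%.
ES multiplier = φ(z)/(1−α) = 0.103111/0.05 = 2.062.
ES = 10.867% × 2.062 = 22.408%; on $1,500,000: $336,120.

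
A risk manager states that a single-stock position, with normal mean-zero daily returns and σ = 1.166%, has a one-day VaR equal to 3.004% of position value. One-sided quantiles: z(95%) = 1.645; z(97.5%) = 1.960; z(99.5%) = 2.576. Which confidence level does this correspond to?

99.5%

Implied z = VaR/σ = 3.004 / 1.166 = 2.576.
This matches z(99.5%) = 2.576.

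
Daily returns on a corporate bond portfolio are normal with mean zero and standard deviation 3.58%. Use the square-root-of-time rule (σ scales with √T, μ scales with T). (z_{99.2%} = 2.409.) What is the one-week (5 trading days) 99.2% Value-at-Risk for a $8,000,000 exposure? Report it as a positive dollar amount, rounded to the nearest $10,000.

$1,540,000

σ_{5d} = 3.58% × √5 = 8.005%.
VaR = 2.409 × 8.005% = 19.284%.
On $8,000,000: 0.19284 × $8,000,000 = $1,542,720.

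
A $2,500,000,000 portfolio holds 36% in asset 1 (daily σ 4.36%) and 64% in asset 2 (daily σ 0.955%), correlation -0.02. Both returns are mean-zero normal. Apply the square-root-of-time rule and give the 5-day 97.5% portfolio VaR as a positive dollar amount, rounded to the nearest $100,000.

$183,300,000

σ_p = √(0.36²·4.36² + 0.64²·0.955² + 2·-0.02·0.36·0.64·4.36·0.955) = 1.673%.
σ_{5d} = 1.673% × √5 = 3.741%.
z(97.5%) = 1.960.
VaR = 1.960 × 3.741% = 7.332%; on $2,500,000,000 that is $183,300,000.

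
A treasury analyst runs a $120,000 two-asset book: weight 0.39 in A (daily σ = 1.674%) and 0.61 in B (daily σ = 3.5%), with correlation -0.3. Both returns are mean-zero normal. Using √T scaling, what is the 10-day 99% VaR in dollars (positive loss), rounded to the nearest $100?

$18,000

σ_p = √(0.39²·1.674² + 0.61²·3.5² + 2·-0.3·0.39·0.61·1.674·3.5) = 2.037%.
σ_{10d} = 2.037% × √10 = 6.442%.
z(99%) = 2.326.
VaR = 2.326 × 6.442% = 14.984%; on $120,000 that is $17,981.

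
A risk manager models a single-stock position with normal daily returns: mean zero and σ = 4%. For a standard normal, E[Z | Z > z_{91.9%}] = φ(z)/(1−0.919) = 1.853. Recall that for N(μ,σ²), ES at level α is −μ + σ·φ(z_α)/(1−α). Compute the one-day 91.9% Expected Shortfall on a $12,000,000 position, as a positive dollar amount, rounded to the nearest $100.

$889,400

ES = 4% × 1.853 = 7.412%.
On $12,000,000: 0.07412 × $12,000,000 = $889,440.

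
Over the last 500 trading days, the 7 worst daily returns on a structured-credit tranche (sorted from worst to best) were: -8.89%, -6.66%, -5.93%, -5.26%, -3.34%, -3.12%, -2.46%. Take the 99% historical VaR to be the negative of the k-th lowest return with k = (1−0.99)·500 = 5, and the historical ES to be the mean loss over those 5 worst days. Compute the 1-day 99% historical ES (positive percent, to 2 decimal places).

The 5 worst returns sum to -30.08%.
ES = −(-30.08%) / 5 = 6.016% ≈ 6.02%.

6.02%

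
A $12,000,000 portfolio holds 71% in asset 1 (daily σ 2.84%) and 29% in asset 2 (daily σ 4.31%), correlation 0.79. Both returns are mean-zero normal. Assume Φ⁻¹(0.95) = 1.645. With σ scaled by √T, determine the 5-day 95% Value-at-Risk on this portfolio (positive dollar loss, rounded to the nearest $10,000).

$1,370,000

σ_p = √(0.71²·2.84² + 0.29²·4.31² + 2·0.79·0.71·0.29·2.84·4.31) = 3.100%.
σ_{5d} = 3.100% × √5 = 6.932%.
VaR = 1.645 × 6.932% = 11.403%; on $12,000,000 that is $1,368,360.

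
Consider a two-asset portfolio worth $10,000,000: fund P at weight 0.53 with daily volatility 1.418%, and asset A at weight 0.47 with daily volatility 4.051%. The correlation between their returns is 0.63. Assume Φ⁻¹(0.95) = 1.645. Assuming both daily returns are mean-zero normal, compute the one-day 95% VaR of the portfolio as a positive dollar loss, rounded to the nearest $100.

σ_p² = 0.53²·1.418² + 0.47²·4.051² + 2·0.63·0.53·0.47·1.418·4.051 = 5.9929 (%²).
σ_p = √5.9929 = 2.448%.
VaR = 1.645 × 2.448% = 4.027%; on $10,000,000 that is $402,700.

$402,700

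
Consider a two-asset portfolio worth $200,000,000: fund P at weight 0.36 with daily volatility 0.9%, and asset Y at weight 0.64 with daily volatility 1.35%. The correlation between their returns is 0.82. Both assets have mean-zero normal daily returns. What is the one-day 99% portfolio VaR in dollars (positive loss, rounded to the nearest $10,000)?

σ_p² = 0.36²·0.9² + 0.64²·1.35² + 2·0.82·0.36·0.64·0.9·1.35 = 1.3106 (%²).
σ_p = √1.3106 = 1.145%.
At 99%, z = 2.326.
VaR = 2.326 × 1.145% = 2.663%; on $200,000,000 that is $5,326,000.

$5,330,000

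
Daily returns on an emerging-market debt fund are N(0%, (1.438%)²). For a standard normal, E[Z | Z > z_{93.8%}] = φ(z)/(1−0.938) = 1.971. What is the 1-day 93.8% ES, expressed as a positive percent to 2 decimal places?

2.83%

ES = 1.438% × 1.971 = 2.834%.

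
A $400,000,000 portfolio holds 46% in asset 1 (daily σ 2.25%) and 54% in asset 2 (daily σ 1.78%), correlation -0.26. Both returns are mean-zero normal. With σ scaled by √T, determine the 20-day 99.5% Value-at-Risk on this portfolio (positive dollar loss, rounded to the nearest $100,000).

$56,000,000

σ_p = √(0.46²·2.25² + 0.54²·1.78² + 2·-0.26·0.46·0.54·2.25·1.78) = 1.216%.
σ_{20d} = 1.216% × √20 = 5.438%.
z(99.5%) = 2.576.
VaR = 2.576 × 5.438% = 14.008%; on $400,000,000 that is $56,032,000.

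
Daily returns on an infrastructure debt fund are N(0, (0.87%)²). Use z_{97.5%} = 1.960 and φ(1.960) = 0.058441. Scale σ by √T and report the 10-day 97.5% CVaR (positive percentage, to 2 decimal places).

6.43%

σ_{10d} = 0.87% × √10 = 2.751%.
ES multiplier = φ(z)/(1−α) = 0.058441/0.025 = 2.338.
ES = 2.751% × 2.338 = 6.432%.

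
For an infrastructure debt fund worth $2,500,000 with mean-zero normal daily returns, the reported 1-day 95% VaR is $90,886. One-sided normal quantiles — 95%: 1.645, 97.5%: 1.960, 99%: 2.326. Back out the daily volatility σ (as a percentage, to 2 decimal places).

2.21%

VaR as a fraction: $90,886 / $2,500,000 = 3.635%.
σ = VaR / z = 3.635% / 1.645 = 2.210%.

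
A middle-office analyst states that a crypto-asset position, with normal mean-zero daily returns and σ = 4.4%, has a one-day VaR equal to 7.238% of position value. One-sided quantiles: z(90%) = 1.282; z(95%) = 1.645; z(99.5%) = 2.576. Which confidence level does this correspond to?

95%

Implied z = VaR/σ = 7.238 / 4.4 = 1.645.
This matches z(95%) = 1.645.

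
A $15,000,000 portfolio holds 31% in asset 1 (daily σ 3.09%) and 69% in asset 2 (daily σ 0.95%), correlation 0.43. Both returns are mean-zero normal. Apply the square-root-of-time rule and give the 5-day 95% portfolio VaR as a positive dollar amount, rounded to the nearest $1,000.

$758,000

σ_p = √(0.31²·3.09² + 0.69²·0.95² + 2·0.43·0.31·0.69·3.09·0.95) = 1.374%.
σ_{5d} = 1.374% × √5 = 3.072%.
z(95%) = 1.645.
VaR = 1.645 × 3.072% = 5.053%; on $15,000,000 that is $757,950.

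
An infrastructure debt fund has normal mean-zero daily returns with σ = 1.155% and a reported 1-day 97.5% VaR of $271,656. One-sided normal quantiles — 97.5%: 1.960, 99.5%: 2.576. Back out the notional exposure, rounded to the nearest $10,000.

VaR as a fraction of value: z·σ = 1.960 × 1.155% = 2.2638%.
Position = $271,656 / 0.022638 = $12,000,000.

$12,000,000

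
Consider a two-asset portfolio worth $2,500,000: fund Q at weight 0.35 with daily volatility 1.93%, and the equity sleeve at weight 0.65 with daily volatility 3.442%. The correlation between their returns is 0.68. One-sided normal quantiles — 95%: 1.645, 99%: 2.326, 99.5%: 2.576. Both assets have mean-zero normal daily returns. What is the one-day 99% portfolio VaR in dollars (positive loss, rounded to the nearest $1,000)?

σ_p² = 0.35²·1.93² + 0.65²·3.442² + 2·0.68·0.35·0.65·1.93·3.442 = 7.5172 (%²).
σ_p = √7.5172 = 2.742%.
VaR = 2.326 × 2.742% = 6.378%; on $2,500,000 that is $159,450.

$159,000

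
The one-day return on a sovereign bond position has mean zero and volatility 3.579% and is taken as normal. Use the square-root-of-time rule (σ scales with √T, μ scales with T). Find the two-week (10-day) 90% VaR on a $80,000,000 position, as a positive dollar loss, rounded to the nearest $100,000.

At 90%, z = 1.282.
σ_{10d} = 3.579% × √10 = 11.318%.
VaR = 1.282 × 11.318% = 14.510%.
On $80,000,000: 0.14510 × $80,000,000 = $11,608,000.

$11,600,000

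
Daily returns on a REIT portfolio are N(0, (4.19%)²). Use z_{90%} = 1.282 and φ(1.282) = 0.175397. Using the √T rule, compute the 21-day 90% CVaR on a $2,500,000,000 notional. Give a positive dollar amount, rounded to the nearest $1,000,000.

$842,000,000

σ_{21d} = 4.19% × √21 = 19.201%.
ES multiplier = φ(z)/(1−α) = 0.175397/0.1 = 1.754.
ES = 19.201% × 1.754 = 33.679%; on $2,500,000,000: $841,975,000.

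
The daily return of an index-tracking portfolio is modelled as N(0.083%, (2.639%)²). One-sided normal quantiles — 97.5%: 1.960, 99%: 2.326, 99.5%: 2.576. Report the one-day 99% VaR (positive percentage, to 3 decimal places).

VaR = −μ + z·σ = −(0.083%) + 2.326 × 2.639% = 6.055%.

6.055%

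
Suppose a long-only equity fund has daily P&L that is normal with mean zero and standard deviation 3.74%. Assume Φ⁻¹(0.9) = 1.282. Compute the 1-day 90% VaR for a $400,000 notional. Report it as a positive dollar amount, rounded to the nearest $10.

VaR = z·σ = 1.282 × 3.74% = 4.795%.
On $400,000: 0.04795 × $400,000 = $19,180.

$19,180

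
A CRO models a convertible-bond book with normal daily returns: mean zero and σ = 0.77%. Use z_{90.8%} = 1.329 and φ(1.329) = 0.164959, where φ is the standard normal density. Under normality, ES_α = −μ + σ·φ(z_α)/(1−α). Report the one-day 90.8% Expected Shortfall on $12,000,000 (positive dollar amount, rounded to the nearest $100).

$165,700

Tail multiplier: φ(z)/(1−α) = 0.164959 / 0.092 = 1.793.
ES = 0.77% × 1.793 = 1.381%.
On $12,000,000: 0.01381 × $12,000,000 = $165,720.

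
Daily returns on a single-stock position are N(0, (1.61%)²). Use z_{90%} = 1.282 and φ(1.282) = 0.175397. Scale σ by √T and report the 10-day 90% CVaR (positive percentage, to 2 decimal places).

σ_{10d} = 1.61% × √10 = 5.091%.
ES multiplier = φ(z)/(1−α) = 0.175397/0.1 = 1.754.
ES = 5.091% × 1.754 = 8.930%.

8.93%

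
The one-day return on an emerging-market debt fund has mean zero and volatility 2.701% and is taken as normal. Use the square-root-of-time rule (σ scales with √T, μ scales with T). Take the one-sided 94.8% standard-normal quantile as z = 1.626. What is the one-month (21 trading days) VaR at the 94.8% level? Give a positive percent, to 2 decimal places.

20.13%

σ_{21d} = 2.701% × √21 = 12.378%.
VaR = 1.626 × 12.378% = 20.127%.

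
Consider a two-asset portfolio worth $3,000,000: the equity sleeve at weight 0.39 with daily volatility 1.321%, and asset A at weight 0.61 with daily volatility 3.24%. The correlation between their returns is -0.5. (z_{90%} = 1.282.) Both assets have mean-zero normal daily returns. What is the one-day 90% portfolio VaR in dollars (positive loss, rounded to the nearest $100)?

σ_p² = 0.39²·1.321² + 0.61²·3.24² + 2·-0.5·0.39·0.61·1.321·3.24 = 3.1534 (%²).
σ_p = √3.1534 = 1.776%.
VaR = 1.282 × 1.776% = 2.277%; on $3,000,000 that is $68,310.

$68,300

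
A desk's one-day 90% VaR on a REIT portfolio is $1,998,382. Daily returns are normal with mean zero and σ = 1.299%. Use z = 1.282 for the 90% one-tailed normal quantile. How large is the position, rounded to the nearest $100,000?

VaR as a fraction of value: z·σ = 1.282 × 1.299% = 1.66532%.
Position = $1,998,382 / 0.0166532 = $120,000,024.

$120,000,000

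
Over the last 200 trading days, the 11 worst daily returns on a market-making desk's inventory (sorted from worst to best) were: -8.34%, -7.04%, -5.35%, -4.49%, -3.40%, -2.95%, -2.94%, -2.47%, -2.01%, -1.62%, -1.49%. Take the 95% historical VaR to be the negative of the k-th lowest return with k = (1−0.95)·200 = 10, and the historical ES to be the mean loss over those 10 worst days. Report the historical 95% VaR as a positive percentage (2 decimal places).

k = 10; the 10th lowest return is -1.62%, so VaR = 1.62%.

1.62%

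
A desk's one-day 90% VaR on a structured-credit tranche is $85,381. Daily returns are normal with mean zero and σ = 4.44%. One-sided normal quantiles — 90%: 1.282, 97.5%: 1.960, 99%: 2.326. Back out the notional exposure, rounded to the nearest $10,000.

$1,500,000

VaR as a fraction of value: z·σ = 1.282 × 4.44% = 5.69208%.
Position = $85,381 / 0.0569208 = $1,499,996.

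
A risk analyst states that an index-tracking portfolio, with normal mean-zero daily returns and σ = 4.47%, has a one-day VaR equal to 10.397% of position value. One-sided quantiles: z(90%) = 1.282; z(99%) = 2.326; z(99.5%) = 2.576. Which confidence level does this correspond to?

Implied z = VaR/σ = 10.397 / 4.47 = 2.326.
This matches z(99%) = 2.326.

99%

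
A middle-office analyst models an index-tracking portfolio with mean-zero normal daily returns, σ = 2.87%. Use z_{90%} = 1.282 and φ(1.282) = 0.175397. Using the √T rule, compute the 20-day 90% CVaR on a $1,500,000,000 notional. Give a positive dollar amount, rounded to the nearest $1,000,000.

$338,000,000

σ_{20d} = 2.87% × √20 = 12.835%.
ES multiplier = φ(z)/(1−α) = 0.175397/0.1 = 1.754.
ES = 12.835% × 1.754 = 22.513%; on $1,500,000,000: $337,695,000.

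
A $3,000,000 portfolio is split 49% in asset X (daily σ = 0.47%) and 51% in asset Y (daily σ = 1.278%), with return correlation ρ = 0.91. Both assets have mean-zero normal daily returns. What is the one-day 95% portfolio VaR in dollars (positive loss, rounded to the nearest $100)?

σ_p² = 0.49²·0.47² + 0.51²·1.278² + 2·0.91·0.49·0.51·0.47·1.278 = 0.7510 (%²).
σ_p = √0.7510 = 0.867%.
At 95%, z = 1.645.
VaR = 1.645 × 0.867% = 1.426%; on $3,000,000 that is $42,780.

$42,800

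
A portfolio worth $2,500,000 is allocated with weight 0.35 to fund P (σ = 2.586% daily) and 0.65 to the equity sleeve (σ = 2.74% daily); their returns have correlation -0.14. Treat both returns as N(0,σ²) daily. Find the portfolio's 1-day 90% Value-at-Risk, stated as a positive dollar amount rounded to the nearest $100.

$60,300

σ_p² = 0.35²·2.586² + 0.65²·2.74² + 2·-0.14·0.35·0.65·2.586·2.74 = 3.5398 (%²).
σ_p = √3.5398 = 1.881%.
At 90%, z = 1.282.
VaR = 1.282 × 1.881% = 2.411%; on $2,500,000 that is $60,275.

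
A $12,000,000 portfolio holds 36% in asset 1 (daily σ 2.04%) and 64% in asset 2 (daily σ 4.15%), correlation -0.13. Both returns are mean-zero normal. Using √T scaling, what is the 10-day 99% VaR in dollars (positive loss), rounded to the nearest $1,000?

$2,350,000

σ_p = √(0.36²·2.04² + 0.64²·4.15² + 2·-0.13·0.36·0.64·2.04·4.15) = 2.662%.
σ_{10d} = 2.662% × √10 = 8.418%.
z(99%) = 2.326.
VaR = 2.326 × 8.418% = 19.580%; on $12,000,000 that is $2,349,600.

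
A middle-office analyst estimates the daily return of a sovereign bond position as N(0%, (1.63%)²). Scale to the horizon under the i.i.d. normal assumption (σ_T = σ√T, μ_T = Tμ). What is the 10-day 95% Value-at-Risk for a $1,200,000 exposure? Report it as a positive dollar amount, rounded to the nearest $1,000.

$102,000

At 95%, z = 1.645.
σ_{10d} = 1.63% × √10 = 5.155%.
VaR = 1.645 × 5.155% = 8.480%.
On $1,200,000: 0.08480 × $1,200,000 = $101,760.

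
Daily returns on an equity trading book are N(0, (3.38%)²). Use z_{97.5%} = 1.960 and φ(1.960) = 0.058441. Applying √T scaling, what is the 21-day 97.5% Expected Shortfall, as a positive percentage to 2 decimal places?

36.21%

σ_{21d} = 3.38% × √21 = 15.489%.
ES multiplier = φ(z)/(1−α) = 0.058441/0.025 = 2.338.
ES = 15.489% × 2.338 = 36.213%.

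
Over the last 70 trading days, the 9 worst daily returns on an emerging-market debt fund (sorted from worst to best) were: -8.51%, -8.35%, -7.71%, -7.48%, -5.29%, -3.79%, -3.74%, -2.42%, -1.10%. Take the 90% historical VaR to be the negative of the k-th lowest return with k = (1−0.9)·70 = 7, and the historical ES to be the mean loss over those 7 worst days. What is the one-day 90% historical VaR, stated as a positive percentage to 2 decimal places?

k = 7; the 7th lowest return is -3.74%, so VaR = 3.74%.

3.74%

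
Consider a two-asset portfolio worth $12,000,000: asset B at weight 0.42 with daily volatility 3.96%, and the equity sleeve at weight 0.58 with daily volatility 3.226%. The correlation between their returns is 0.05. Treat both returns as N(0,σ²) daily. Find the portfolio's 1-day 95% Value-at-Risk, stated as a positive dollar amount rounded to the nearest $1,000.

$506,000

σ_p² = 0.42²·3.96² + 0.58²·3.226² + 2·0.05·0.42·0.58·3.96·3.226 = 6.5784 (%²).
σ_p = √6.5784 = 2.565%.
At 95%, z = 1.645.
VaR = 1.645 × 2.565% = 4.219%; on $12,000,000 that is $506,280.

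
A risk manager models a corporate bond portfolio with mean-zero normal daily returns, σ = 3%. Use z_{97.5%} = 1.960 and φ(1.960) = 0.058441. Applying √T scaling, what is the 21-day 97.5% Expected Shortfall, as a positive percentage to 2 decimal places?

32.14%

σ_{21d} = 3% × √21 = 13.748%.
ES multiplier = φ(z)/(1−α) = 0.058441/0.025 = 2.338.
ES = 13.748% × 2.338 = 32.143%.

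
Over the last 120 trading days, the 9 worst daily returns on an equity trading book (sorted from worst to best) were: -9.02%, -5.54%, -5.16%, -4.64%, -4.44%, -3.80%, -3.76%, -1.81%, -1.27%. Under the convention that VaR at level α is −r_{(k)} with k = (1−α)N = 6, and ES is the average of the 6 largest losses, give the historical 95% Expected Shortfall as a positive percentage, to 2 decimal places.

5.43%

The 6 worst returns sum to -32.60%.
ES = −(-32.60%) / 6 = 5.4333…% ≈ 5.43%.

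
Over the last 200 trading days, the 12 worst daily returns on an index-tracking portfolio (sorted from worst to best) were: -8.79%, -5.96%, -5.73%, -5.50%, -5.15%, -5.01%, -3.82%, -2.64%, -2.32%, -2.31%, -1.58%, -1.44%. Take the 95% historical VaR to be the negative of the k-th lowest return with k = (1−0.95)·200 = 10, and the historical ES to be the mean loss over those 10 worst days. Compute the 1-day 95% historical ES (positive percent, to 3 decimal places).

4.723%

The 10 worst returns sum to -47.23%.
ES = −(-47.23%) / 10 = 4.723%.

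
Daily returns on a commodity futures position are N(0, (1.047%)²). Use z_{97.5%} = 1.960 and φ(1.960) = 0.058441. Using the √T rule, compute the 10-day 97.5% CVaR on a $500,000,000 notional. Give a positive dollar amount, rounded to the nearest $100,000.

σ_{10d} = 1.047% × √10 = 3.311%.
ES multiplier = φ(z)/(1−α) = 0.058441/0.025 = 2.338.
ES = 3.311% × 2.338 = 7.741%; on $500,000,000: $38,705,000.

$38,700,000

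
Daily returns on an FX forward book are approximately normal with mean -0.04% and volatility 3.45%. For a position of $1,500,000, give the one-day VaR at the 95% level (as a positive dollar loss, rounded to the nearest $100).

At 95% one-sided, z = 1.645.
VaR = −μ + z·σ = −(-0.04%) + 1.645 × 3.45% = 5.715%.
On $1,500,000: 0.05715 × $1,500,000 = $85,725.

$85,700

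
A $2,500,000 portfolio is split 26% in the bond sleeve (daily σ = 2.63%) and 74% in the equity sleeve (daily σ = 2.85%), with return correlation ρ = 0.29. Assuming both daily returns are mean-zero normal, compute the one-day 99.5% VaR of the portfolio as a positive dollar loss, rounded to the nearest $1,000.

σ_p² = 0.26²·2.63² + 0.74²·2.85² + 2·0.29·0.26·0.74·2.63·2.85 = 5.7519 (%²).
σ_p = √5.7519 = 2.398%.
At 99.5%, z = 2.576.
VaR = 2.576 × 2.398% = 6.177%; on $2,500,000 that is $154,425.

$154,000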